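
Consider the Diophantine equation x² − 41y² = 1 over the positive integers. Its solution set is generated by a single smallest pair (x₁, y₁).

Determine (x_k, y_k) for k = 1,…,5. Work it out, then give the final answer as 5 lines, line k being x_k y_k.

[6; 2,2,12] for √41; ℓ=3 ⇒ convergent index 5
k=0  a_k=6  p_k/q_k = 6/1
…
k=2  a_k=2  p_k/q_k = 32/5
…
k=4  a_k=2  p_k/q_k = 826/129
k=5  a_k=2  p_k/q_k = 2049/320
→ (2049, 320).  Check: 2049²=4198401, 41·320²=4198400, difference 1.
k=2:  x_2 = 2049·2049+41·320·320 = 8396801,  y_2 = 2049·320+320·2049 = 1311360
k=3:  x_3 = 2049·8396801+41·320·1311360 = 34410088449,  y_3 = 2049·1311360+320·8396801 = 5373952960
k=4:  x_4 = 2049·34410088449+41·320·5373952960 = 141012534067201,  y_4 = 2049·5373952960+320·34410088449 = 22022457918720
k=5:  x_5 = 2049·141012534067201+41·320·22022457918720 = 577869330197301249,  y_5 = 2049·22022457918720+320·141012534067201 = 90248027176961600

2049 320
8396801 1311360
34410088449 5373952960
141012534067201 22022457918720
577869330197301249 90248027176961600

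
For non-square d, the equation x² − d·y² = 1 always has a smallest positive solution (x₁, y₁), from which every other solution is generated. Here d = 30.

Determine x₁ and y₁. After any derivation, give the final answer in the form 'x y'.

11 2

d=30: √d = [5; 2,10] (ℓ=2, even), read p_1/q_1
a_0=5:  p_0=5·1+0=5,  q_0=5·0+1=1
a_1=2:  p_1=2·5+1=11,  q_1=2·1+0=2
(x₁, y₁) = (11, 2);  11² − 30·2² = 1 ✓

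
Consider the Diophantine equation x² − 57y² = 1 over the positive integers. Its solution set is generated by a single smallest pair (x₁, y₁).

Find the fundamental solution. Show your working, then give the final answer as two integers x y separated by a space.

151 20

d=57: √d = [7; 1,1,4,1,1,14] (ℓ=6, even), read p_5/q_5
k=0  a_k=7  p_k/q_k = 7/1
k=1  a_k=1  p_k/q_k = 8/1
k=2  a_k=1  p_k/q_k = 15/2
k=3  a_k=4  p_k/q_k = 68/9
k=4  a_k=1  p_k/q_k = 83/11
k=5  a_k=1  p_k/q_k = 151/20
→ (151, 20).  Check: 151²=22801, 57·20²=22800, difference 1.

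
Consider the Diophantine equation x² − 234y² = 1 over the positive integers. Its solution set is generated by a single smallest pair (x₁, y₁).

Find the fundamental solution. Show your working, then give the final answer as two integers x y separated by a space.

5201 340

√234 → a₀=15, period (3,2,1,2,1,2,3,30); ℓ=8 even so k=7
step 0: (15, 1)  from 15·(1,0) + (0,1)
step 1: (46, 3)  from 3·(15,1) + (1,0)
step 2: (107, 7)  from 2·(46,3) + (15,1)
…
step 6: (1545, 101)  from 2·(566,37) + (413,27)
step 7: (5201, 340)  from 3·(1545,101) + (566,37)
→ (5201, 340).  Check: 5201²=27050401, 234·340²=27050400, difference 1.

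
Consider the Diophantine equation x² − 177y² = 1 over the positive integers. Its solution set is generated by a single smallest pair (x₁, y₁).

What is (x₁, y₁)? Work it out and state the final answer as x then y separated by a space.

[13; 3,3,2,8,2,3,3,26] for √177; ℓ=8 ⇒ convergent index 7
i=0: a=13 ⇒ p=13, q=1
i=1: a=3 ⇒ p=40, q=3
i=2: a=3 ⇒ p=133, q=10
…
i=4: a=8 ⇒ p=2581, q=194
i=5: a=2 ⇒ p=5468, q=411
i=6: a=3 ⇒ p=18985, q=1427
i=7: a=3 ⇒ p=62423, q=4692
→ (62423, 4692).  Check: 62423²=3896630929, 177·4692²=3896630928, difference 1.

62423 4692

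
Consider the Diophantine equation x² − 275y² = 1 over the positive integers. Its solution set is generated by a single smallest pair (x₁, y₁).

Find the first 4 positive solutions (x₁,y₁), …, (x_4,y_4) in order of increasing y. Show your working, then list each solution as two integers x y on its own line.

199 12
79201 4776
31521799 1900836
12545596801 756527952

√275 = [16; 1,1,2,1,1,32, …], period ℓ=6 (even) → k=5
k=0  a_k=16  p_k/q_k = 16/1
k=1  a_k=1  p_k/q_k = 17/1
k=2  a_k=1  p_k/q_k = 33/2
…
k=4  a_k=1  p_k/q_k = 116/7
k=5  a_k=1  p_k/q_k = 199/12
→ (199, 12).  Check: 199²=39601, 275·12²=39600, difference 1.
n=2: (199,12)∘(199,12) = (199·199+275·12·12, 199·12+12·199) = (79201,4776)
n=3: (79201,4776)∘(199,12) = (199·79201+275·12·4776, 199·4776+12·79201) = (31521799,1900836)
n=4: (31521799,1900836)∘(199,12) = (199·31521799+275·12·1900836, 199·1900836+12·31521799) = (12545596801,756527952)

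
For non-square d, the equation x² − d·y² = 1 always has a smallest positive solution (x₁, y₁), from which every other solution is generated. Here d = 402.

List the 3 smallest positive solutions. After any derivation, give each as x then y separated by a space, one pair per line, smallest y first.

√402 → a₀=20, period (20,40); ℓ=2 even so k=1
a_0=20:  p_0=20·1+0=20,  q_0=20·0+1=1
a_1=20:  p_1=20·20+1=401,  q_1=20·1+0=20
fundamental: x₁=401, y₁=20  (since 160801 − 402·400 = 1)
k=2:  x_2 = 401·401+402·20·20 = 321601,  y_2 = 401·20+20·401 = 16040
k=3:  x_3 = 401·321601+402·20·16040 = 257923601,  y_3 = 401·16040+20·321601 = 12864060

401 20
321601 16040
257923601 12864060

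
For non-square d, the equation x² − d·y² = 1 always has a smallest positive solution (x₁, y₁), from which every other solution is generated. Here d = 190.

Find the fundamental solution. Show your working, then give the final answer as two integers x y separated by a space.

52021 3774

√190 → a₀=13, period (1,3,1,1,1,…,3,1,26); ℓ=14 even so k=13
k=0  a_k=13  p_k/q_k = 13/1
k=1  a_k=1  p_k/q_k = 14/1
k=2  a_k=3  p_k/q_k = 55/4
k=3  a_k=1  p_k/q_k = 69/5
k=4  a_k=1  p_k/q_k = 124/9
…
k=6  a_k=2  p_k/q_k = 510/37
k=7  a_k=2  p_k/q_k = 1213/88
…
k=9  a_k=1  p_k/q_k = 4149/301
…
k=11  a_k=1  p_k/q_k = 11234/815
k=12  a_k=3  p_k/q_k = 40787/2959
k=13  a_k=1  p_k/q_k = 52021/3774
fundamental: x₁=52021, y₁=3774  (since 2706184441 − 190·14243076 = 1)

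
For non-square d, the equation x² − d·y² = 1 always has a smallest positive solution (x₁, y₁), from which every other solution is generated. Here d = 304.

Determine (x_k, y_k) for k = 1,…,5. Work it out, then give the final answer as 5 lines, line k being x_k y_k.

57799 3315
6681448801 383207370
772362118440199 44298005553945
89283516160768675201 5120760845641726740
10320995900380175197444999 591949712190194322136575

d=304: √d = [17; 2,3,2,1,1,1,1,1,2,3,2,34] (ℓ=12, even), read p_11/q_11
step 0: (17, 1)  from 17·(1,0) + (0,1)
step 1: (35, 2)  from 2·(17,1) + (1,0)
…
step 8: (2842, 163)  from 1·(1761,101) + (1081,62)
…
step 10: (25177, 1444)  from 3·(7445,427) + (2842,163)
step 11: (57799, 3315)  from 2·(25177,1444) + (7445,427)
fundamental: x₁=57799, y₁=3315  (since 3340724401 − 304·10989225 = 1)
k=2:  x_2 = 57799·57799+304·3315·3315 = 6681448801,  y_2 = 57799·3315+3315·57799 = 383207370
k=3:  x_3 = 57799·6681448801+304·3315·383207370 = 772362118440199,  y_3 = 57799·383207370+3315·6681448801 = 44298005553945
k=4:  x_4 = 57799·772362118440199+304·3315·44298005553945 = 89283516160768675201,  y_4 = 57799·44298005553945+3315·772362118440199 = 5120760845641726740
k=5:  x_5 = 57799·89283516160768675201+304·3315·5120760845641726740 = 10320995900380175197444999,  y_5 = 57799·5120760845641726740+3315·89283516160768675201 = 591949712190194322136575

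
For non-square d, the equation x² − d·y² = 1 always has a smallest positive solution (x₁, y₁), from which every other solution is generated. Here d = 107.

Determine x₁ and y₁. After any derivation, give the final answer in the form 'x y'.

962 93

d=107: √d = [10; 2,1,9,1,2,20] (ℓ=6, even), read p_5/q_5
step 0: (10, 1)  from 10·(1,0) + (0,1)
step 1: (21, 2)  from 2·(10,1) + (1,0)
step 2: (31, 3)  from 1·(21,2) + (10,1)
step 3: (300, 29)  from 9·(31,3) + (21,2)
step 4: (331, 32)  from 1·(300,29) + (31,3)
step 5: (962, 93)  from 2·(331,32) + (300,29)
(x₁, y₁) = (962, 93);  962² − 107·93² = 1 ✓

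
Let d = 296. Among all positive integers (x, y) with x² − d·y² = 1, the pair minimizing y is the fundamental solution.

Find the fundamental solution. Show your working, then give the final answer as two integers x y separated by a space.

√296 = [17; 4,1,7,1,4,34, …], period ℓ=6 (even) → k=5
step 0: (17, 1)  from 17·(1,0) + (0,1)
step 1: (69, 4)  from 4·(17,1) + (1,0)
step 2: (86, 5)  from 1·(69,4) + (17,1)
step 3: (671, 39)  from 7·(86,5) + (69,4)
step 4: (757, 44)  from 1·(671,39) + (86,5)
step 5: (3699, 215)  from 4·(757,44) + (671,39)
fundamental: x₁=3699, y₁=215  (since 13682601 − 296·46225 = 1)

3699 215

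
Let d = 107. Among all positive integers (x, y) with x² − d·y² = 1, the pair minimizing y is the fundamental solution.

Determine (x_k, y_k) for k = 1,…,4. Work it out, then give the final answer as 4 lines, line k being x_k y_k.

√107 → a₀=10, period (2,1,9,1,2,20); ℓ=6 even so k=5
i=0: a=10 ⇒ p=10, q=1
i=1: a=2 ⇒ p=21, q=2
i=2: a=1 ⇒ p=31, q=3
…
i=4: a=1 ⇒ p=331, q=32
i=5: a=2 ⇒ p=962, q=93
→ (962, 93).  Check: 962²=925444, 107·93²=925443, difference 1.
n=2: (962,93)∘(962,93) = (962·962+107·93·93, 962·93+93·962) = (1850887,178932)
n=3: (1850887,178932)∘(962,93) = (962·1850887+107·93·178932, 962·178932+93·1850887) = (3561105626,344265075)
n=4: (3561105626,344265075)∘(962,93) = (962·3561105626+107·93·344265075, 962·344265075+93·3561105626) = (6851565373537,662365825368)

962 93
1850887 178932
3561105626 344265075
6851565373537 662365825368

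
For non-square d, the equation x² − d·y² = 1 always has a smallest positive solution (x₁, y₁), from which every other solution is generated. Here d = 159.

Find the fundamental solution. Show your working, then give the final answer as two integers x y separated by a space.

√159 = [12; 1,1,1,1,3,1,1,1,1,24, …], period ℓ=10 (even) → k=9
k=0  a_k=12  p_k/q_k = 12/1
k=1  a_k=1  p_k/q_k = 13/1
…
k=3  a_k=1  p_k/q_k = 38/3
k=4  a_k=1  p_k/q_k = 63/5
k=5  a_k=3  p_k/q_k = 227/18
k=6  a_k=1  p_k/q_k = 290/23
k=7  a_k=1  p_k/q_k = 517/41
k=8  a_k=1  p_k/q_k = 807/64
k=9  a_k=1  p_k/q_k = 1324/105
(x₁, y₁) = (1324, 105);  1324² − 159·105² = 1 ✓

1324 105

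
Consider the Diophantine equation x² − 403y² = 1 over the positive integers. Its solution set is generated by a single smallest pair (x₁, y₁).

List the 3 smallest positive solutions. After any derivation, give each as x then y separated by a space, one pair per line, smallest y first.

[20; 13,2,1,3,1,3,1,2,13,40] for √403; ℓ=10 ⇒ convergent index 9
k=0  a_k=20  p_k/q_k = 20/1
…
k=5  a_k=1  p_k/q_k = 3754/187
…
k=8  a_k=2  p_k/q_k = 50147/2498
k=9  a_k=13  p_k/q_k = 669878/33369
fundamental: x₁=669878, y₁=33369  (since 448736534884 − 403·1113490161 = 1)
n=2: (669878,33369)∘(669878,33369) = (669878·669878+403·33369·33369, 669878·33369+33369·669878) = (897473069767,44706317964)
n=3: (897473069767,44706317964)∘(669878,33369) = (669878·897473069767+403·33369·44706317964, 669878·44706317964+33369·897473069767) = (1202394930058086974,59895557730143415)

669878 33369
897473069767 44706317964
1202394930058086974 59895557730143415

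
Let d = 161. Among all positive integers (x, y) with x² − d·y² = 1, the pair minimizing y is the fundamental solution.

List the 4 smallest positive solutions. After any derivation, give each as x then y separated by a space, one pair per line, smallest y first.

11775 928
277301249 21854400
6530444402175 514671119072
153791965393920001 12120504832291200

√161 = [12; 1,2,4,1,2,1,4,2,1,24, …], period ℓ=10 (even) → k=9
i=0: a=12 ⇒ p=12, q=1
i=1: a=1 ⇒ p=13, q=1
…
i=3: a=4 ⇒ p=165, q=13
…
i=5: a=2 ⇒ p=571, q=45
i=6: a=1 ⇒ p=774, q=61
i=7: a=4 ⇒ p=3667, q=289
i=8: a=2 ⇒ p=8108, q=639
i=9: a=1 ⇒ p=11775, q=928
(x₁, y₁) = (11775, 928);  11775² − 161·928² = 1 ✓
(11775+928√161)^2 = 277301249 + 21854400√161
(11775+928√161)^3 = 6530444402175 + 514671119072√161
(11775+928√161)^4 = 153791965393920001 + 12120504832291200√161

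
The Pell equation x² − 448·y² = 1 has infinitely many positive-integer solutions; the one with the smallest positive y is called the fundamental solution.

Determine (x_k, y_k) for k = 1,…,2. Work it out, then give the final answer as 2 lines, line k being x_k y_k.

127 6
32257 1524

√448 → a₀=21, period (6,42); ℓ=2 even so k=1
a_0=21:  p_0=21·1+0=21,  q_0=21·0+1=1
a_1=6:  p_1=6·21+1=127,  q_1=6·1+0=6
→ (127, 6).  Check: 127²=16129, 448·6²=16128, difference 1.
n=2: (127,6)∘(127,6) = (127·127+448·6·6, 127·6+6·127) = (32257,1524)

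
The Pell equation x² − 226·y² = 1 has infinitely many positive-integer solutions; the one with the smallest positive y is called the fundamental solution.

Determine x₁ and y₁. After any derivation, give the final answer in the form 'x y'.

451 30

√226 = [15; 30, …], period ℓ=1 (odd) → k=1
step 0: (15, 1)  from 15·(1,0) + (0,1)
step 1: (451, 30)  from 30·(15,1) + (1,0)
→ (451, 30).  Check: 451²=203401, 226·30²=203400, difference 1.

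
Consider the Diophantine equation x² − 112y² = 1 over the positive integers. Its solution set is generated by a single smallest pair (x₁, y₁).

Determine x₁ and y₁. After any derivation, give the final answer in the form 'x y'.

√112 = [10; 1,1,2,1,1,20, …], period ℓ=6 (even) → k=5
i=0: a=10 ⇒ p=10, q=1
i=1: a=1 ⇒ p=11, q=1
i=2: a=1 ⇒ p=21, q=2
i=3: a=2 ⇒ p=53, q=5
i=4: a=1 ⇒ p=74, q=7
i=5: a=1 ⇒ p=127, q=12
→ (127, 12).  Check: 127²=16129, 112·12²=16128, difference 1.

127 12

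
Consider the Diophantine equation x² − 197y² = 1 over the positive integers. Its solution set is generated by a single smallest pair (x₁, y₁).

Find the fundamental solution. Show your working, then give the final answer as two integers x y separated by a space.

d=197: √d = [14; 28] (ℓ=1, odd), read p_1/q_1
k=0  a_k=14  p_k/q_k = 14/1
k=1  a_k=28  p_k/q_k = 393/28
fundamental: x₁=393, y₁=28  (since 154449 − 197·784 = 1)

393 28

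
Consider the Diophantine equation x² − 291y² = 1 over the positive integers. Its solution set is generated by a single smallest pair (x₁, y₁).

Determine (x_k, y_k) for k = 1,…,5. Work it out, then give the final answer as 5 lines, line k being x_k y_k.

290 17
168199 9860
97555130 5718783
56581807201 3316884280
32817350621450 1923787163617

[17; 17,34] for √291; ℓ=2 ⇒ convergent index 1
step 0: (17, 1)  from 17·(1,0) + (0,1)
step 1: (290, 17)  from 17·(17,1) + (1,0)
fundamental: x₁=290, y₁=17  (since 84100 − 291·289 = 1)
k=2:  x_2 = 290·290+291·17·17 = 168199,  y_2 = 290·17+17·290 = 9860
k=3:  x_3 = 290·168199+291·17·9860 = 97555130,  y_3 = 290·9860+17·168199 = 5718783
k=4:  x_4 = 290·97555130+291·17·5718783 = 56581807201,  y_4 = 290·5718783+17·97555130 = 3316884280
k=5:  x_5 = 290·56581807201+291·17·3316884280 = 32817350621450,  y_5 = 290·3316884280+17·56581807201 = 1923787163617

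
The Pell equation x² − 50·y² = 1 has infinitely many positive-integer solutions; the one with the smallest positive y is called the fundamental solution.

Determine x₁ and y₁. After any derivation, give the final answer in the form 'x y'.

99 14

[7; 14] for √50; ℓ=1 ⇒ convergent index 1
k=0  a_k=7  p_k/q_k = 7/1
k=1  a_k=14  p_k/q_k = 99/14
→ (99, 14).  Check: 99²=9801, 50·14²=9800, difference 1.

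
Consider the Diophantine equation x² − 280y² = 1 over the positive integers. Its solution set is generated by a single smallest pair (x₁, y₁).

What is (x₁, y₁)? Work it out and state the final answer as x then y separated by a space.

√280 → a₀=16, period (1,2,1,2,1,32); ℓ=6 even so k=5
k=0  a_k=16  p_k/q_k = 16/1
…
k=3  a_k=1  p_k/q_k = 67/4
k=4  a_k=2  p_k/q_k = 184/11
k=5  a_k=1  p_k/q_k = 251/15
(x₁, y₁) = (251, 15);  251² − 280·15² = 1 ✓

251 15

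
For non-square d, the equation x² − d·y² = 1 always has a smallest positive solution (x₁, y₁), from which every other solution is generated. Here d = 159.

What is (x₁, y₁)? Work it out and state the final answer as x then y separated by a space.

d=159: √d = [12; 1,1,1,1,3,1,1,1,1,24] (ℓ=10, even), read p_9/q_9
i=0: a=12 ⇒ p=12, q=1
i=1: a=1 ⇒ p=13, q=1
i=2: a=1 ⇒ p=25, q=2
i=3: a=1 ⇒ p=38, q=3
i=4: a=1 ⇒ p=63, q=5
i=5: a=3 ⇒ p=227, q=18
i=6: a=1 ⇒ p=290, q=23
i=7: a=1 ⇒ p=517, q=41
i=8: a=1 ⇒ p=807, q=64
i=9: a=1 ⇒ p=1324, q=105
fundamental: x₁=1324, y₁=105  (since 1752976 − 159·11025 = 1)

1324 105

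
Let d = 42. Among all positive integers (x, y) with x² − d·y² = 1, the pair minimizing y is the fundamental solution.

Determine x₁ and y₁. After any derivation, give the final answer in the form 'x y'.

13 2

d=42: √d = [6; 2,12] (ℓ=2, even), read p_1/q_1
step 0: (6, 1)  from 6·(1,0) + (0,1)
step 1: (13, 2)  from 2·(6,1) + (1,0)
(x₁, y₁) = (13, 2);  13² − 42·2² = 1 ✓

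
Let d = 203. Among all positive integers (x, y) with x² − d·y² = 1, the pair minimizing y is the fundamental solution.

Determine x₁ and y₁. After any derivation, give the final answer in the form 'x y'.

57 4

√203 → a₀=14, period (4,28); ℓ=2 even so k=1
k=0  a_k=14  p_k/q_k = 14/1
k=1  a_k=4  p_k/q_k = 57/4
→ (57, 4).  Check: 57²=3249, 203·4²=3248, difference 1.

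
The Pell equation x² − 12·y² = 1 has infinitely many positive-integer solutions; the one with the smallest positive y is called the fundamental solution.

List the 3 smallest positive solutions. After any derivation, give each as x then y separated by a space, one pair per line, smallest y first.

[3; 2,6] for √12; ℓ=2 ⇒ convergent index 1
i=0: a=3 ⇒ p=3, q=1
i=1: a=2 ⇒ p=7, q=2
fundamental: x₁=7, y₁=2  (since 49 − 12·4 = 1)
(7+2√12)^2 = 97 + 28√12
(7+2√12)^3 = 1351 + 390√12

7 2
97 28
1351 390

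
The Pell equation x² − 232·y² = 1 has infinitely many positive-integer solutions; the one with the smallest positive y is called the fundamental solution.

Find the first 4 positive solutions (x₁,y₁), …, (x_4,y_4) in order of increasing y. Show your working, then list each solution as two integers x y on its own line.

√232 = [15; 4,3,7,3,4,30, …], period ℓ=6 (even) → k=5
i=0: a=15 ⇒ p=15, q=1
i=1: a=4 ⇒ p=61, q=4
…
i=4: a=3 ⇒ p=4539, q=298
i=5: a=4 ⇒ p=19603, q=1287
fundamental: x₁=19603, y₁=1287  (since 384277609 − 232·1656369 = 1)
(x_2, y_2) = (19603·19603 + 232·1287·1287, 19603·1287 + 1287·19603) = (768555217, 50458122)
(x_3, y_3) = (19603·768555217 + 232·1287·50458122, 19603·50458122 + 1287·768555217) = (30131975818099, 1978261129845)
(x_4, y_4) = (19603·30131975818099 + 232·1287·1978261129845, 19603·1978261129845 + 1287·30131975818099) = (1181354243155834177, 77559705806244948)

19603 1287
768555217 50458122
30131975818099 1978261129845
1181354243155834177 77559705806244948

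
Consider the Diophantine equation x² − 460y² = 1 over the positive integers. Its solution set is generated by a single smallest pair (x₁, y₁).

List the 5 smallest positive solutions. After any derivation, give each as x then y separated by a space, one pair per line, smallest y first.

2535751 118230
12860066268001 599603681460
65219851798297071751 3040891269731634690
330762608834754335913072001 15421886156225925189922920
1677463232230609064240018182143751 78212126485069051161274736991150

d=460: √d = [21; 2,4,3,1,2,10,2,1,3,4,2,42] (ℓ=12, even), read p_11/q_11
k=0  a_k=21  p_k/q_k = 21/1
k=1  a_k=2  p_k/q_k = 43/2
…
k=3  a_k=3  p_k/q_k = 622/29
k=4  a_k=1  p_k/q_k = 815/38
…
k=6  a_k=10  p_k/q_k = 23335/1088
k=7  a_k=2  p_k/q_k = 48922/2281
…
k=10  a_k=4  p_k/q_k = 1135029/52921
k=11  a_k=2  p_k/q_k = 2535751/118230
fundamental: x₁=2535751, y₁=118230  (since 6430033134001 − 460·13978332900 = 1)
(2535751+118230√460)^2 = 12860066268001 + 599603681460√460
(2535751+118230√460)^3 = 65219851798297071751 + 3040891269731634690√460
(2535751+118230√460)^4 = 330762608834754335913072001 + 15421886156225925189922920√460
(2535751+118230√460)^5 = 1677463232230609064240018182143751 + 78212126485069051161274736991150√460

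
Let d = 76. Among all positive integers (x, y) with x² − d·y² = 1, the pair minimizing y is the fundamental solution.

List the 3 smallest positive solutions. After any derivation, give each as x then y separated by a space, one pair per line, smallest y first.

[8; 1,2,1,1,5,4,5,1,1,2,1,16] for √76; ℓ=12 ⇒ convergent index 11
k=0  a_k=8  p_k/q_k = 8/1
k=1  a_k=1  p_k/q_k = 9/1
k=2  a_k=2  p_k/q_k = 26/3
k=3  a_k=1  p_k/q_k = 35/4
k=4  a_k=1  p_k/q_k = 61/7
k=5  a_k=5  p_k/q_k = 340/39
…
k=8  a_k=1  p_k/q_k = 8866/1017
k=9  a_k=1  p_k/q_k = 16311/1871
k=10  a_k=2  p_k/q_k = 41488/4759
k=11  a_k=1  p_k/q_k = 57799/6630
→ (57799, 6630).  Check: 57799²=3340724401, 76·6630²=3340724400, difference 1.
n=2: (57799,6630)∘(57799,6630) = (57799·57799+76·6630·6630, 57799·6630+6630·57799) = (6681448801,766414740)
n=3: (6681448801,766414740)∘(57799,6630) = (57799·6681448801+76·6630·766414740, 57799·766414740+6630·6681448801) = (772362118440199,88596011107890)

57799 6630
6681448801 766414740
772362118440199 88596011107890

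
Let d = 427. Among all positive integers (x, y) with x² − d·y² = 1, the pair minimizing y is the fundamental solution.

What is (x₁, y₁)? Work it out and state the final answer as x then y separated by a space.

√427 = [20; 1,1,1,40, …], period ℓ=4 (even) → k=3
k=0  a_k=20  p_k/q_k = 20/1
…
k=2  a_k=1  p_k/q_k = 41/2
k=3  a_k=1  p_k/q_k = 62/3
→ (62, 3).  Check: 62²=3844, 427·3²=3843, difference 1.

62 3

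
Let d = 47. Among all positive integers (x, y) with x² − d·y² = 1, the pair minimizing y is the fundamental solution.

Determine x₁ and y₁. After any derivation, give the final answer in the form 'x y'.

48 7

√47 → a₀=6, period (1,5,1,12); ℓ=4 even so k=3
step 0: (6, 1)  from 6·(1,0) + (0,1)
…
step 2: (41, 6)  from 5·(7,1) + (6,1)
step 3: (48, 7)  from 1·(41,6) + (7,1)
fundamental: x₁=48, y₁=7  (since 2304 − 47·49 = 1)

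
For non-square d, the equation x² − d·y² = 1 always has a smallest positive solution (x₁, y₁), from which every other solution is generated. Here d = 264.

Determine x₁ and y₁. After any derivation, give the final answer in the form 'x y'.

[16; 4,32] for √264; ℓ=2 ⇒ convergent index 1
step 0: (16, 1)  from 16·(1,0) + (0,1)
step 1: (65, 4)  from 4·(16,1) + (1,0)
(x₁, y₁) = (65, 4);  65² − 264·4² = 1 ✓

65 4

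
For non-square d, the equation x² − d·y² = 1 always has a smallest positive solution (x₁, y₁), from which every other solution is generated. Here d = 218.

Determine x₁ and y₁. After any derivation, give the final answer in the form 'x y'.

126003 8534

d=218: √d = [14; 1,3,3,1,28] (ℓ=5, odd), read p_9/q_9
i=0: a=14 ⇒ p=14, q=1
…
i=3: a=3 ⇒ p=192, q=13
…
i=8: a=3 ⇒ p=96370, q=6527
i=9: a=1 ⇒ p=126003, q=8534
(x₁, y₁) = (126003, 8534);  126003² − 218·8534² = 1 ✓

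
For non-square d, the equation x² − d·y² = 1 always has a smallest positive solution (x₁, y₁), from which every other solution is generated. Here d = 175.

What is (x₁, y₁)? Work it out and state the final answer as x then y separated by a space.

2024 153

√175 = [13; 4,2,1,2,4,26, …], period ℓ=6 (even) → k=5
step 0: (13, 1)  from 13·(1,0) + (0,1)
…
step 2: (119, 9)  from 2·(53,4) + (13,1)
…
step 4: (463, 35)  from 2·(172,13) + (119,9)
step 5: (2024, 153)  from 4·(463,35) + (172,13)
fundamental: x₁=2024, y₁=153  (since 4096576 − 175·23409 = 1)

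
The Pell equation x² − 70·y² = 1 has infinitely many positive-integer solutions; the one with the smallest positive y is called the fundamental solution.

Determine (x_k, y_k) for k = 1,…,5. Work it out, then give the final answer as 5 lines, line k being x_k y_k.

251 30
126001 15060
63252251 7560090
31752504001 3795150120
15939693756251 1905157800150

√70 = [8; 2,1,2,1,2,16, …], period ℓ=6 (even) → k=5
i=0: a=8 ⇒ p=8, q=1
…
i=3: a=2 ⇒ p=67, q=8
i=4: a=1 ⇒ p=92, q=11
i=5: a=2 ⇒ p=251, q=30
fundamental: x₁=251, y₁=30  (since 63001 − 70·900 = 1)
(251+30√70)^2 = 126001 + 15060√70
(251+30√70)^3 = 63252251 + 7560090√70
(251+30√70)^4 = 31752504001 + 3795150120√70
(251+30√70)^5 = 15939693756251 + 1905157800150√70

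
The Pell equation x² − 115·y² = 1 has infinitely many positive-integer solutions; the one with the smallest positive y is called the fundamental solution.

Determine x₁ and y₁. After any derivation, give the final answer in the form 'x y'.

[10; 1,2,1,1,1,1,1,2,1,20] for √115; ℓ=10 ⇒ convergent index 9
i=0: a=10 ⇒ p=10, q=1
i=1: a=1 ⇒ p=11, q=1
…
i=4: a=1 ⇒ p=75, q=7
i=5: a=1 ⇒ p=118, q=11
…
i=8: a=2 ⇒ p=815, q=76
i=9: a=1 ⇒ p=1126, q=105
fundamental: x₁=1126, y₁=105  (since 1267876 − 115·11025 = 1)

1126 105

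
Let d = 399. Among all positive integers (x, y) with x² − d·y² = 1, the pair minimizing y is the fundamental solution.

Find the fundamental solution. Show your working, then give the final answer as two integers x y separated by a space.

√399 = [19; 1,38, …], period ℓ=2 (even) → k=1
k=0  a_k=19  p_k/q_k = 19/1
k=1  a_k=1  p_k/q_k = 20/1
→ (20, 1).  Check: 20²=400, 399·1²=399, difference 1.

20 1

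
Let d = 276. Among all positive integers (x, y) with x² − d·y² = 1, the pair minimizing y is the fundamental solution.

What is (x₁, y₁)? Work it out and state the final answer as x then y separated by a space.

7775 468

√276 → a₀=16, period (1,1,1,1,2,2,2,1,1,1,1,32); ℓ=12 even so k=11
i=0: a=16 ⇒ p=16, q=1
…
i=6: a=2 ⇒ p=515, q=31
…
i=10: a=1 ⇒ p=4768, q=287
i=11: a=1 ⇒ p=7775, q=468
fundamental: x₁=7775, y₁=468  (since 60450625 − 276·219024 = 1)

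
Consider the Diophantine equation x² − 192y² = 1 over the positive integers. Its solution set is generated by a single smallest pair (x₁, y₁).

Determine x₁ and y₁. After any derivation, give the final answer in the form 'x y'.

97 7

√192 → a₀=13, period (1,5,1,26); ℓ=4 even so k=3
k=0  a_k=13  p_k/q_k = 13/1
k=1  a_k=1  p_k/q_k = 14/1
k=2  a_k=5  p_k/q_k = 83/6
k=3  a_k=1  p_k/q_k = 97/7
→ (97, 7).  Check: 97²=9409, 192·7²=9408, difference 1.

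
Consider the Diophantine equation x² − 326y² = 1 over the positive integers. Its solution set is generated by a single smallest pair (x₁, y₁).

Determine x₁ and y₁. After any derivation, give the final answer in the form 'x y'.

[18; 18,36] for √326; ℓ=2 ⇒ convergent index 1
k=0  a_k=18  p_k/q_k = 18/1
k=1  a_k=18  p_k/q_k = 325/18
→ (325, 18).  Check: 325²=105625, 326·18²=105624, difference 1.

325 18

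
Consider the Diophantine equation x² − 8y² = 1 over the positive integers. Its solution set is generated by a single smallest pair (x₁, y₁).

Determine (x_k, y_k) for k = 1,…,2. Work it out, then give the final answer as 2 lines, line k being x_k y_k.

3 1
17 6

[2; 1,4] for √8; ℓ=2 ⇒ convergent index 1
i=0: a=2 ⇒ p=2, q=1
i=1: a=1 ⇒ p=3, q=1
(x₁, y₁) = (3, 1);  3² − 8·1² = 1 ✓
(x_2, y_2) = (3·3 + 8·1·1, 3·1 + 1·3) = (17, 6)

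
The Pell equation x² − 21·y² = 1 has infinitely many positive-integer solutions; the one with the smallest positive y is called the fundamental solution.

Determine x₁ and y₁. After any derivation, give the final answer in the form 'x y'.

55 12

√21 = [4; 1,1,2,1,1,8, …], period ℓ=6 (even) → k=5
k=0  a_k=4  p_k/q_k = 4/1
…
k=2  a_k=1  p_k/q_k = 9/2
k=3  a_k=2  p_k/q_k = 23/5
k=4  a_k=1  p_k/q_k = 32/7
k=5  a_k=1  p_k/q_k = 55/12
fundamental: x₁=55, y₁=12  (since 3025 − 21·144 = 1)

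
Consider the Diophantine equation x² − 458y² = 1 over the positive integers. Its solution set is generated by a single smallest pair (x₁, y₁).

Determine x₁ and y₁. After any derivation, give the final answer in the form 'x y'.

√458 → a₀=21, period (2,2,42); ℓ=3 odd so k=5
step 0: (21, 1)  from 21·(1,0) + (0,1)
…
step 2: (107, 5)  from 2·(43,2) + (21,1)
step 3: (4537, 212)  from 42·(107,5) + (43,2)
step 4: (9181, 429)  from 2·(4537,212) + (107,5)
step 5: (22899, 1070)  from 2·(9181,429) + (4537,212)
fundamental: x₁=22899, y₁=1070  (since 524364201 − 458·1144900 = 1)

22899 1070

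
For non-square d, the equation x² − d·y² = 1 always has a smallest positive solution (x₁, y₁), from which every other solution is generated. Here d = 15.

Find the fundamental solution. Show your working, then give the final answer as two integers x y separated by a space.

4 1

√15 → a₀=3, period (1,6); ℓ=2 even so k=1
a_0=3:  p_0=3·1+0=3,  q_0=3·0+1=1
a_1=1:  p_1=1·3+1=4,  q_1=1·1+0=1
→ (4, 1).  Check: 4²=16, 15·1²=15, difference 1.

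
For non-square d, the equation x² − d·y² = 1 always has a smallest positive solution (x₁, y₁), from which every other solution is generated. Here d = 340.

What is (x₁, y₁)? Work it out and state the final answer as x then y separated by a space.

285769 15498

d=340: √d = [18; 2,3,1,1,1,…,3,2,36] (ℓ=14, even), read p_13/q_13
k=0  a_k=18  p_k/q_k = 18/1
k=1  a_k=2  p_k/q_k = 37/2
…
k=3  a_k=1  p_k/q_k = 166/9
…
k=5  a_k=1  p_k/q_k = 461/25
…
k=8  a_k=1  p_k/q_k = 7265/394
…
k=10  a_k=1  p_k/q_k = 21039/1141
k=11  a_k=1  p_k/q_k = 34813/1888
k=12  a_k=3  p_k/q_k = 125478/6805
k=13  a_k=2  p_k/q_k = 285769/15498
→ (285769, 15498).  Check: 285769²=81663921361, 340·15498²=81663921360, difference 1.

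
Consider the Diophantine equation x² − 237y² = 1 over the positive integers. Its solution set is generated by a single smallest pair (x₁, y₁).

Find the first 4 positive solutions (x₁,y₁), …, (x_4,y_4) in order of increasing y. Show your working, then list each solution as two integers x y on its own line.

228151 14820
104105757601 6762395640
47503665404623351 3085694655308460
21676017531356338550401 1408008642599798519280

d=237: √d = [15; 2,1,1,7,10,7,1,1,2,30] (ℓ=10, even), read p_9/q_9
a_0=15:  p_0=15·1+0=15,  q_0=15·0+1=1
a_1=2:  p_1=2·15+1=31,  q_1=2·1+0=2
a_2=1:  p_2=1·31+15=46,  q_2=1·2+1=3
…
a_4=7:  p_4=7·77+46=585,  q_4=7·5+3=38
a_5=10:  p_5=10·585+77=5927,  q_5=10·38+5=385
a_6=7:  p_6=7·5927+585=42074,  q_6=7·385+38=2733
…
a_8=1:  p_8=1·48001+42074=90075,  q_8=1·3118+2733=5851
a_9=2:  p_9=2·90075+48001=228151,  q_9=2·5851+3118=14820
(x₁, y₁) = (228151, 14820);  228151² − 237·14820² = 1 ✓
(228151+14820√237)^2 = 104105757601 + 6762395640√237
(228151+14820√237)^3 = 47503665404623351 + 3085694655308460√237
(228151+14820√237)^4 = 21676017531356338550401 + 1408008642599798519280√237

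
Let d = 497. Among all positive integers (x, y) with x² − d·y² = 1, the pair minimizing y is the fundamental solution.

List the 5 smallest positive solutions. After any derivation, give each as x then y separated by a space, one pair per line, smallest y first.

d=497: √d = [22; 3,2,2,5,6,5,2,2,3,44] (ℓ=10, even), read p_9/q_9
i=0: a=22 ⇒ p=22, q=1
i=1: a=3 ⇒ p=67, q=3
i=2: a=2 ⇒ p=156, q=7
i=3: a=2 ⇒ p=379, q=17
i=4: a=5 ⇒ p=2051, q=92
i=5: a=6 ⇒ p=12685, q=569
i=6: a=5 ⇒ p=65476, q=2937
…
i=8: a=2 ⇒ p=352750, q=15823
i=9: a=3 ⇒ p=1201887, q=53912
→ (1201887, 53912).  Check: 1201887²=1444532360769, 497·53912²=1444532360768, difference 1.
(1201887+53912√497)^2 = 2889064721537 + 129592263888√497
(1201887+53912√497)^3 = 6944658661946678751 + 311510514535059400√497
(1201887+53912√497)^4 = 16693389930459326703284737 + 748800875565868281911712√497
(1201887+53912√497)^5 = 40127136686692992928199618718687 + 1799948075862157952969508541688√497

1201887 53912
2889064721537 129592263888
6944658661946678751 311510514535059400
16693389930459326703284737 748800875565868281911712
40127136686692992928199618718687 1799948075862157952969508541688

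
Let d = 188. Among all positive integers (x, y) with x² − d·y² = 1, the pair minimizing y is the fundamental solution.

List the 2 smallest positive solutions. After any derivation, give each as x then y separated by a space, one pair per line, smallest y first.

4607 336
42448897 3095904

d=188: √d = [13; 1,2,2,6,2,2,1,26] (ℓ=8, even), read p_7/q_7
k=0  a_k=13  p_k/q_k = 13/1
…
k=4  a_k=6  p_k/q_k = 617/45
k=5  a_k=2  p_k/q_k = 1330/97
k=6  a_k=2  p_k/q_k = 3277/239
k=7  a_k=1  p_k/q_k = 4607/336
→ (4607, 336).  Check: 4607²=21224449, 188·336²=21224448, difference 1.
k=2:  x_2 = 4607·4607+188·336·336 = 42448897,  y_2 = 4607·336+336·4607 = 3095904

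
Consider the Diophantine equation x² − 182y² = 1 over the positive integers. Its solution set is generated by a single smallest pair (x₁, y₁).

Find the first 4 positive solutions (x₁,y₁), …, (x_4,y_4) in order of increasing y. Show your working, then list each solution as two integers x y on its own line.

√182 = [13; 2,26, …], period ℓ=2 (even) → k=1
i=0: a=13 ⇒ p=13, q=1
i=1: a=2 ⇒ p=27, q=2
fundamental: x₁=27, y₁=2  (since 729 − 182·4 = 1)
(x_2, y_2) = (27·27 + 182·2·2, 27·2 + 2·27) = (1457, 108)
(x_3, y_3) = (27·1457 + 182·2·108, 27·108 + 2·1457) = (78651, 5830)
(x_4, y_4) = (27·78651 + 182·2·5830, 27·5830 + 2·78651) = (4245697, 314712)

27 2
1457 108
78651 5830
4245697 314712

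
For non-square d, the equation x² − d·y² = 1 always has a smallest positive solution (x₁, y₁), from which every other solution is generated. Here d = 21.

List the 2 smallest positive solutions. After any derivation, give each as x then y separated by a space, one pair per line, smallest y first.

[4; 1,1,2,1,1,8] for √21; ℓ=6 ⇒ convergent index 5
i=0: a=4 ⇒ p=4, q=1
i=1: a=1 ⇒ p=5, q=1
i=2: a=1 ⇒ p=9, q=2
i=3: a=2 ⇒ p=23, q=5
i=4: a=1 ⇒ p=32, q=7
i=5: a=1 ⇒ p=55, q=12
→ (55, 12).  Check: 55²=3025, 21·12²=3024, difference 1.
(x_2, y_2) = (55·55 + 21·12·12, 55·12 + 12·55) = (6049, 1320)

55 12
6049 1320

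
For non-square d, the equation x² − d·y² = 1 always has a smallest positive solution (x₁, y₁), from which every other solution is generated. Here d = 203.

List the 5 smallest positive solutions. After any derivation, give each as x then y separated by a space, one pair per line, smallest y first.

57 4
6497 456
740601 51980
84422017 5925264
9623369337 675428116

√203 = [14; 4,28, …], period ℓ=2 (even) → k=1
step 0: (14, 1)  from 14·(1,0) + (0,1)
step 1: (57, 4)  from 4·(14,1) + (1,0)
(x₁, y₁) = (57, 4);  57² − 203·4² = 1 ✓
k=2:  x_2 = 57·57+203·4·4 = 6497,  y_2 = 57·4+4·57 = 456
k=3:  x_3 = 57·6497+203·4·456 = 740601,  y_3 = 57·456+4·6497 = 51980
k=4:  x_4 = 57·740601+203·4·51980 = 84422017,  y_4 = 57·51980+4·740601 = 5925264
k=5:  x_5 = 57·84422017+203·4·5925264 = 9623369337,  y_5 = 57·5925264+4·84422017 = 675428116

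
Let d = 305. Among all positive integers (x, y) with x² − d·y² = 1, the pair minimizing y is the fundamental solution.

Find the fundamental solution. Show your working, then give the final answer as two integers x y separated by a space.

√305 = [17; 2,6,2,34, …], period ℓ=4 (even) → k=3
i=0: a=17 ⇒ p=17, q=1
i=1: a=2 ⇒ p=35, q=2
i=2: a=6 ⇒ p=227, q=13
i=3: a=2 ⇒ p=489, q=28
(x₁, y₁) = (489, 28);  489² − 305·28² = 1 ✓

489 28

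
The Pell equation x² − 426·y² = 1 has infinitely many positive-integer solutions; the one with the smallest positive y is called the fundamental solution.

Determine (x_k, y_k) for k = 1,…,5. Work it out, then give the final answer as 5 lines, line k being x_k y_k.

88751 4300
15753480001 763258600
2796274207048751 135479928012900
496344264283813920001 24047958181382517200
88102099596109264220968751 4268560672976279640021500

√426 → a₀=20, period (1,1,1,3,2,6,2,3,1,1,1,40); ℓ=12 even so k=11
k=0  a_k=20  p_k/q_k = 20/1
…
k=3  a_k=1  p_k/q_k = 62/3
…
k=6  a_k=6  p_k/q_k = 3323/161
k=7  a_k=2  p_k/q_k = 7162/347
k=8  a_k=3  p_k/q_k = 24809/1202
k=9  a_k=1  p_k/q_k = 31971/1549
k=10  a_k=1  p_k/q_k = 56780/2751
k=11  a_k=1  p_k/q_k = 88751/4300
(x₁, y₁) = (88751, 4300);  88751² − 426·4300² = 1 ✓
(88751+4300√426)^2 = 15753480001 + 763258600√426
(88751+4300√426)^3 = 2796274207048751 + 135479928012900√426
(88751+4300√426)^4 = 496344264283813920001 + 24047958181382517200√426
(88751+4300√426)^5 = 88102099596109264220968751 + 4268560672976279640021500√426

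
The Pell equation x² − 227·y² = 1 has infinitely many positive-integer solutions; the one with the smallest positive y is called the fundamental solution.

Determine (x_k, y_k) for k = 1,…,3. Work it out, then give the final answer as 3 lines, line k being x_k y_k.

226 15
102151 6780
46172026 3064545

√227 → a₀=15, period (15,30); ℓ=2 even so k=1
i=0: a=15 ⇒ p=15, q=1
i=1: a=15 ⇒ p=226, q=15
(x₁, y₁) = (226, 15);  226² − 227·15² = 1 ✓
k=2:  x_2 = 226·226+227·15·15 = 102151,  y_2 = 226·15+15·226 = 6780
k=3:  x_3 = 226·102151+227·15·6780 = 46172026,  y_3 = 226·6780+15·102151 = 3064545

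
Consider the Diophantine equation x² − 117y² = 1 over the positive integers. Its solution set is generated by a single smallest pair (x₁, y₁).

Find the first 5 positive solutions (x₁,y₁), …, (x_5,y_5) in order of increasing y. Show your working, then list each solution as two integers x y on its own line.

√117 → a₀=10, period (1,4,2,4,1,20); ℓ=6 even so k=5
k=0  a_k=10  p_k/q_k = 10/1
k=1  a_k=1  p_k/q_k = 11/1
k=2  a_k=4  p_k/q_k = 54/5
k=3  a_k=2  p_k/q_k = 119/11
k=4  a_k=4  p_k/q_k = 530/49
k=5  a_k=1  p_k/q_k = 649/60
→ (649, 60).  Check: 649²=421201, 117·60²=421200, difference 1.
(649+60√117)^2 = 842401 + 77880√117
(649+60√117)^3 = 1093435849 + 101088180√117
(649+60√117)^4 = 1419278889601 + 131212379760√117
(649+60√117)^5 = 1842222905266249 + 170313567840300√117

649 60
842401 77880
1093435849 101088180
1419278889601 131212379760
1842222905266249 170313567840300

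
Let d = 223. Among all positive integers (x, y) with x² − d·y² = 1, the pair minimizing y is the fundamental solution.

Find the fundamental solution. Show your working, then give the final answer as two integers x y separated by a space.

√223 = [14; 1,13,1,28, …], period ℓ=4 (even) → k=3
step 0: (14, 1)  from 14·(1,0) + (0,1)
…
step 2: (209, 14)  from 13·(15,1) + (14,1)
step 3: (224, 15)  from 1·(209,14) + (15,1)
→ (224, 15).  Check: 224²=50176, 223·15²=50175, difference 1.

224 15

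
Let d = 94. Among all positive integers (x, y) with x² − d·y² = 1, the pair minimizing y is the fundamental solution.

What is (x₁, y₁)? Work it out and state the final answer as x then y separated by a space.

2143295 221064

d=94: √d = [9; 1,2,3,1,1,…,2,1,18] (ℓ=16, even), read p_15/q_15
a_0=9:  p_0=9·1+0=9,  q_0=9·0+1=1
…
a_2=2:  p_2=2·10+9=29,  q_2=2·1+1=3
a_3=3:  p_3=3·29+10=97,  q_3=3·3+1=10
…
a_5=1:  p_5=1·126+97=223,  q_5=1·13+10=23
a_6=5:  p_6=5·223+126=1241,  q_6=5·23+13=128
a_7=1:  p_7=1·1241+223=1464,  q_7=1·128+23=151
a_8=8:  p_8=8·1464+1241=12953,  q_8=8·151+128=1336
a_9=1:  p_9=1·12953+1464=14417,  q_9=1·1336+151=1487
…
a_11=1:  p_11=1·85038+14417=99455,  q_11=1·8771+1487=10258
a_12=1:  p_12=1·99455+85038=184493,  q_12=1·10258+8771=19029
…
a_14=2:  p_14=2·652934+184493=1490361,  q_14=2·67345+19029=153719
a_15=1:  p_15=1·1490361+652934=2143295,  q_15=1·153719+67345=221064
→ (2143295, 221064).  Check: 2143295²=4593713457025, 94·221064²=4593713457024, difference 1.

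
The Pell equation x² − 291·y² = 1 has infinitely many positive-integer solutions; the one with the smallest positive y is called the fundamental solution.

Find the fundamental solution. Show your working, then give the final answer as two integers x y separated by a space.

290 17

[17; 17,34] for √291; ℓ=2 ⇒ convergent index 1
k=0  a_k=17  p_k/q_k = 17/1
k=1  a_k=17  p_k/q_k = 290/17
fundamental: x₁=290, y₁=17  (since 84100 − 291·289 = 1)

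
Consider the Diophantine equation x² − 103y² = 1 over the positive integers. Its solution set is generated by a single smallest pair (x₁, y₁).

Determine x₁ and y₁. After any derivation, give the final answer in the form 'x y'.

[10; 6,1,2,1,1,9,1,1,2,1,6,20] for √103; ℓ=12 ⇒ convergent index 11
k=0  a_k=10  p_k/q_k = 10/1
…
k=5  a_k=1  p_k/q_k = 477/47
…
k=9  a_k=2  p_k/q_k = 24266/2391
k=10  a_k=1  p_k/q_k = 33877/3338
k=11  a_k=6  p_k/q_k = 227528/22419
fundamental: x₁=227528, y₁=22419  (since 51768990784 − 103·502611561 = 1)

227528 22419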